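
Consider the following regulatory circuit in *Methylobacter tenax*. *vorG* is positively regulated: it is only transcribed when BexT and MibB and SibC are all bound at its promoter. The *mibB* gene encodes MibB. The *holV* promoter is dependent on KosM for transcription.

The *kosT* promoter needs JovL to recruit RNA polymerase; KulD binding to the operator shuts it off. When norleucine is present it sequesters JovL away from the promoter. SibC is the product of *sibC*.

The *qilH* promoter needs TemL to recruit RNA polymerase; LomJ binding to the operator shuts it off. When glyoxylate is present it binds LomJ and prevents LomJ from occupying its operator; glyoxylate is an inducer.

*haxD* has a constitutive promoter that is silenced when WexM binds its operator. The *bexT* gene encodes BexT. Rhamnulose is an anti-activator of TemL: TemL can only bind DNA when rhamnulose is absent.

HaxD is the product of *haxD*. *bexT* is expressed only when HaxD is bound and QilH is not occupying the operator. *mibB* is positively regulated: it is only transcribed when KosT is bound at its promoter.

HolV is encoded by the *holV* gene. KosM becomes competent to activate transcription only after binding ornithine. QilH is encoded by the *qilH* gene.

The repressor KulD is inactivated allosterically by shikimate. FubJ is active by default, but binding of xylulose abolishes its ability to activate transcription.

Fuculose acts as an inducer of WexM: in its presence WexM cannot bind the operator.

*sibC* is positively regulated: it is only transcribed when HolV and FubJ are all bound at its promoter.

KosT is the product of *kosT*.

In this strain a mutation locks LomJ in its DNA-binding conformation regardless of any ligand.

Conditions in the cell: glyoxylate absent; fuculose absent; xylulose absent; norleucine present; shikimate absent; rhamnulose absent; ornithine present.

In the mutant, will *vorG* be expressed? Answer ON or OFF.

LomJ is constitutively active in this strain.
Rhamnulose is absent, so TemL is active.
With repressor LomJ bound, *qilH* is not transcribed.
So QilH is not produced.
Fuculose is absent, so WexM is active.
With repressor WexM bound, *haxD* is not transcribed.
So HaxD is not produced.
Required activator HaxD is absent, so *bexT* is not transcribed.
So BexT is not produced.
Norleucine is present, so JovL is inactive.
Shikimate is absent, so KulD is active.
With repressor KulD bound, *kosT* is not transcribed.
So KosT is not produced.
Required activator KosT is absent, so *mibB* is not transcribed.
So MibB is not produced.
Ornithine is present, so KosM is active.
No repressor is bound and KosM is active, so *holV* is transcribed.
So HolV is produced and active.
Xylulose is absent, so FubJ is active.
No repressor is bound and HolV and FubJ are active, so *sibC* is transcribed.
So SibC is produced and active.
Required activator BexT is absent, so *vorG* is not transcribed.

OFF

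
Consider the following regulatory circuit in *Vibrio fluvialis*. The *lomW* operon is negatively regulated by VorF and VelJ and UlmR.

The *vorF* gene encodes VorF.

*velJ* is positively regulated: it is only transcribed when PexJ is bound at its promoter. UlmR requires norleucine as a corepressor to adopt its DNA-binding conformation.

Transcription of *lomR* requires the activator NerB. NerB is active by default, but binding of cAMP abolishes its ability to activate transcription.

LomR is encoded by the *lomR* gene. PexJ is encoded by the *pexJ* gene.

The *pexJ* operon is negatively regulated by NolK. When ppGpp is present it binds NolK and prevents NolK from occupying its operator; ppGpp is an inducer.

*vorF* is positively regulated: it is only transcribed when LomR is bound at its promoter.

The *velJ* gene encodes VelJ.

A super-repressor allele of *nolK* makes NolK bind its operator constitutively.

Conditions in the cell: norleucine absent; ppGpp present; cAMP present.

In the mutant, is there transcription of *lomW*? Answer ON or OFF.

ON

cAMP is present, so NerB is inactive.
Required activator NerB is absent, so *lomR* is not transcribed.
So LomR is not produced.
Required activator LomR is absent, so *vorF* is not transcribed.
So VorF is not produced.
NolK is constitutively active in this strain.
With repressor NolK bound, *pexJ* is not transcribed.
So PexJ is not produced.
Required activator PexJ is absent, so *velJ* is not transcribed.
So VelJ is not produced.
Norleucine is absent, so UlmR is inactive.
With no repressor bound, *lomW* is transcribed.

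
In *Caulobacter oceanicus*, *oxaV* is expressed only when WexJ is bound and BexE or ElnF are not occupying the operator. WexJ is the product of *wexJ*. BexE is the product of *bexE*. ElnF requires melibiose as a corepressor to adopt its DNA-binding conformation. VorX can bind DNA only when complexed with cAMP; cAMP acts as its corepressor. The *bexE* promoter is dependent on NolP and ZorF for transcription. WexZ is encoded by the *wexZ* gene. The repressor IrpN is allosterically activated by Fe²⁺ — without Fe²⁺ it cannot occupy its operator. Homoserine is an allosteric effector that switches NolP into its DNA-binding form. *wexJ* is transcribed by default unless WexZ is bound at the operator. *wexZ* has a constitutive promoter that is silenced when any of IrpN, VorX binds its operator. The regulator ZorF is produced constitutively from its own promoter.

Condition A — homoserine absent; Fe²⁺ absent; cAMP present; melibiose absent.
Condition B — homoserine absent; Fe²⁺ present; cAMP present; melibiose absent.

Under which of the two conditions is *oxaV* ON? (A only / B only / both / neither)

both

Condition A:
Homoserine is absent, so NolP is inactive.
ZorF is produced constitutively and is active.
Required activator NolP is absent, so *bexE* is not transcribed.
So BexE is not produced.
Fe²⁺ is absent, so IrpN is inactive.
cAMP is present, so VorX is active.
With repressor VorX bound, *wexZ* is not transcribed.
So WexZ is not produced.
With no repressor bound, *wexJ* is transcribed.
So WexJ is produced and active.
Melibiose is absent, so ElnF is inactive.
No repressor is bound and WexJ is active, so *oxaV* is transcribed.
→ *oxaV* is ON in A.
Condition B:
Homoserine is absent, so NolP is inactive.
ZorF is produced constitutively and is active.
Required activator NolP is absent, so *bexE* is not transcribed.
So BexE is not produced.
Fe²⁺ is present, so IrpN is active.
cAMP is present, so VorX is active.
With repressor IrpN bound, *wexZ* is not transcribed.
So WexZ is not produced.
With no repressor bound, *wexJ* is transcribed.
So WexJ is produced and active.
Melibiose is absent, so ElnF is inactive.
No repressor is bound and WexJ is active, so *oxaV* is transcribed.
→ *oxaV* is ON in B.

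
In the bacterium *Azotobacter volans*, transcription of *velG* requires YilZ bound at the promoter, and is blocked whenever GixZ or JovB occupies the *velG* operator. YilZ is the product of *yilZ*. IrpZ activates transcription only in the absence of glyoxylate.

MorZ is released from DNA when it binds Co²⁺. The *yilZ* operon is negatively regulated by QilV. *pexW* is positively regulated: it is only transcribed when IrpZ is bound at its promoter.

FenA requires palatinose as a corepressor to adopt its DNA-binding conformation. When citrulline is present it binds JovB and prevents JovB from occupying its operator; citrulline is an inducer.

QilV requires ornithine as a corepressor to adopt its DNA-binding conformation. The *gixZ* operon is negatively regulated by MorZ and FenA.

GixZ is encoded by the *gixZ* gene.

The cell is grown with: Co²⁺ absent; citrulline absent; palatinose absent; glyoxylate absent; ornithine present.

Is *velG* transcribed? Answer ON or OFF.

OFF

Co²⁺ is absent, so MorZ is active.
Palatinose is absent, so FenA is inactive.
With repressor MorZ bound, *gixZ* is not transcribed.
So GixZ is not produced.
Ornithine is present, so QilV is active.
With repressor QilV bound, *yilZ* is not transcribed.
So YilZ is not produced.
Citrulline is absent, so JovB is active.
With repressor JovB bound, *velG* is not transcribed.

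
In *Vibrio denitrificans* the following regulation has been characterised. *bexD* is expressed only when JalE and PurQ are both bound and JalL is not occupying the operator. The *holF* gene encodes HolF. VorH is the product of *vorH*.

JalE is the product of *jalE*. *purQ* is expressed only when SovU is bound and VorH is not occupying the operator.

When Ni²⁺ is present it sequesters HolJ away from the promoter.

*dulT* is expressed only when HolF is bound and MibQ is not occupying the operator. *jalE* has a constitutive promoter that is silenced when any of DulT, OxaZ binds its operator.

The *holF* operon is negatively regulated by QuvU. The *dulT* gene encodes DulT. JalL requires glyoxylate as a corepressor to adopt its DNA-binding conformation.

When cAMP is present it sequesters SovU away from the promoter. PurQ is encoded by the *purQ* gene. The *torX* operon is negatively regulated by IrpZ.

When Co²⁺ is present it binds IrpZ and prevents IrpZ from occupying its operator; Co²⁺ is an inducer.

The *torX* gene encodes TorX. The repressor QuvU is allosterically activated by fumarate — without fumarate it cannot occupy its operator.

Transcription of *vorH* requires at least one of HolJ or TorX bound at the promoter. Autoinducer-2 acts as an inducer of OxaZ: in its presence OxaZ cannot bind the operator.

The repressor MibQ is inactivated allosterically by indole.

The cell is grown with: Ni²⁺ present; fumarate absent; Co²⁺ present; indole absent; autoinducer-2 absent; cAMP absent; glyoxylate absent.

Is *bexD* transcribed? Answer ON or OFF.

Fumarate is absent, so QuvU is inactive.
With no repressor bound, *holF* is transcribed.
So HolF is produced and active.
Indole is absent, so MibQ is active.
With repressor MibQ bound, *dulT* is not transcribed.
So DulT is not produced.
Autoinducer-2 is absent, so OxaZ is active.
With repressor OxaZ bound, *jalE* is not transcribed.
So JalE is not produced.
Glyoxylate is absent, so JalL is inactive.
Ni²⁺ is present, so HolJ is inactive.
Co²⁺ is present, so IrpZ is inactive.
With no repressor bound, *torX* is transcribed.
So TorX is produced and active.
Activator TorX is present, so *vorH* is transcribed.
So VorH is produced and active.
cAMP is absent, so SovU is active.
With repressor VorH bound, *purQ* is not transcribed.
So PurQ is not produced.
Required activator JalE is absent, so *bexD* is not transcribed.

OFF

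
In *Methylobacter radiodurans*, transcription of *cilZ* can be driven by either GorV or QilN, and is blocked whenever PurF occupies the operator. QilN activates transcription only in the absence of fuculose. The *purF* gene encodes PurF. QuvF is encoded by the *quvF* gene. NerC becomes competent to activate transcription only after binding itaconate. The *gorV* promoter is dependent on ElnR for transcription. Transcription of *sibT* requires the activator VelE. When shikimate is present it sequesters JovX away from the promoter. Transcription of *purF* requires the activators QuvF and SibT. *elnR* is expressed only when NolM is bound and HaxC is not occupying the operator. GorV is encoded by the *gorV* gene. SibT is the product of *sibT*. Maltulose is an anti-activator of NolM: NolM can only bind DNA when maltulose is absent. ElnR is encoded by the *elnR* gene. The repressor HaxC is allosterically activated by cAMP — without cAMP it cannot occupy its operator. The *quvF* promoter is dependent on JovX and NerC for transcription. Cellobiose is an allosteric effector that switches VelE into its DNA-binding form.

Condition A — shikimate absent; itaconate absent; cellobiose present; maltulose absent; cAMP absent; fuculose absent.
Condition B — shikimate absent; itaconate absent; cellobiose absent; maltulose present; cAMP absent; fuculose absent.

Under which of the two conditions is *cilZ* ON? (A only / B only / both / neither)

both

Condition A:
Shikimate is absent, so JovX is active.
Itaconate is absent, so NerC is inactive.
Required activator NerC is absent, so *quvF* is not transcribed.
So QuvF is not produced.
Cellobiose is present, so VelE is active.
No repressor is bound and VelE is active, so *sibT* is transcribed.
So SibT is produced and active.
Required activator QuvF is absent, so *purF* is not transcribed.
So PurF is not produced.
Maltulose is absent, so NolM is active.
cAMP is absent, so HaxC is inactive.
No repressor is bound and NolM is active, so *elnR* is transcribed.
So ElnR is produced and active.
No repressor is bound and ElnR is active, so *gorV* is transcribed.
So GorV is produced and active.
Fuculose is absent, so QilN is active.
Activator GorV is present, so *cilZ* is transcribed.
→ *cilZ* is ON in A.
Condition B:
Shikimate is absent, so JovX is active.
Itaconate is absent, so NerC is inactive.
Required activator NerC is absent, so *quvF* is not transcribed.
So QuvF is not produced.
Cellobiose is absent, so VelE is inactive.
Required activator VelE is absent, so *sibT* is not transcribed.
So SibT is not produced.
Required activator QuvF is absent, so *purF* is not transcribed.
So PurF is not produced.
Maltulose is present, so NolM is inactive.
cAMP is absent, so HaxC is inactive.
Required activator NolM is absent, so *elnR* is not transcribed.
So ElnR is not produced.
Required activator ElnR is absent, so *gorV* is not transcribed.
So GorV is not produced.
Fuculose is absent, so QilN is active.
Activator QilN is present, so *cilZ* is transcribed.
→ *cilZ* is ON in B.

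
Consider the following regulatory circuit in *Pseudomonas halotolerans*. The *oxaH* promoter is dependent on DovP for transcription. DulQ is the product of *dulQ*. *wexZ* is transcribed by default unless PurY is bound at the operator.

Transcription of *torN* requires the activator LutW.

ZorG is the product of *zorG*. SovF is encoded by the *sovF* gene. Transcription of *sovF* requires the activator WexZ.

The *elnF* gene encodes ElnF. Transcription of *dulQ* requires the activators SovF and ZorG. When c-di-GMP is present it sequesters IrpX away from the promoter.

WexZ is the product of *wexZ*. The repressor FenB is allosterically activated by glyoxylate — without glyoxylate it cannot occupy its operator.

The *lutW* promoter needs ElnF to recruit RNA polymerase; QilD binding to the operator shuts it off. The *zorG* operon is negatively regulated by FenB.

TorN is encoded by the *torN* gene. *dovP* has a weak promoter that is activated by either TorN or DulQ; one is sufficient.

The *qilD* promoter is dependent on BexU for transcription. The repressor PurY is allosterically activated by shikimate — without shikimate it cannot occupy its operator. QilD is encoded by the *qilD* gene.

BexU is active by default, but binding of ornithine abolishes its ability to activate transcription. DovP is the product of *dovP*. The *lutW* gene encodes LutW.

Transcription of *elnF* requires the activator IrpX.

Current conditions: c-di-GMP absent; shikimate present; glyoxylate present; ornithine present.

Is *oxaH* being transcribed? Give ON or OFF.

c-di-GMP is absent, so IrpX is active.
No repressor is bound and IrpX is active, so *elnF* is transcribed.
So ElnF is produced and active.
Ornithine is present, so BexU is inactive.
Required activator BexU is absent, so *qilD* is not transcribed.
So QilD is not produced.
No repressor is bound and ElnF is active, so *lutW* is transcribed.
So LutW is produced and active.
No repressor is bound and LutW is active, so *torN* is transcribed.
So TorN is produced and active.
Shikimate is present, so PurY is active.
With repressor PurY bound, *wexZ* is not transcribed.
So WexZ is not produced.
Required activator WexZ is absent, so *sovF* is not transcribed.
So SovF is not produced.
Glyoxylate is present, so FenB is active.
With repressor FenB bound, *zorG* is not transcribed.
So ZorG is not produced.
Required activator SovF is absent, so *dulQ* is not transcribed.
So DulQ is not produced.
Activator TorN is present, so *dovP* is transcribed.
So DovP is produced and active.
No repressor is bound and DovP is active, so *oxaH* is transcribed.

ON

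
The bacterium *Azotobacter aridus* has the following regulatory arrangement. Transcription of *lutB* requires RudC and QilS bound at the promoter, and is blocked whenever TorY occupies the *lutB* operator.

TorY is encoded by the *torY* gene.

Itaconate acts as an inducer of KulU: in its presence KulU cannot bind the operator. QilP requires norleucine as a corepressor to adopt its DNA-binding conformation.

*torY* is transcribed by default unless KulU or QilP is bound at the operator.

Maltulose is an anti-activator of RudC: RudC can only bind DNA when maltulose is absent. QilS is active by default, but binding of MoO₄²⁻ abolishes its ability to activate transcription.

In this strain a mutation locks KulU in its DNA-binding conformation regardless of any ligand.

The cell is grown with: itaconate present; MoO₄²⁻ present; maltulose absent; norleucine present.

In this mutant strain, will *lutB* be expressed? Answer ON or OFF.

OFF

KulU is constitutively active in this strain.
Norleucine is present, so QilP is active.
With repressor KulU bound, *torY* is not transcribed.
So TorY is not produced.
Maltulose is absent, so RudC is active.
MoO₄²⁻ is present, so QilS is inactive.
Required activator QilS is absent, so *lutB* is not transcribed.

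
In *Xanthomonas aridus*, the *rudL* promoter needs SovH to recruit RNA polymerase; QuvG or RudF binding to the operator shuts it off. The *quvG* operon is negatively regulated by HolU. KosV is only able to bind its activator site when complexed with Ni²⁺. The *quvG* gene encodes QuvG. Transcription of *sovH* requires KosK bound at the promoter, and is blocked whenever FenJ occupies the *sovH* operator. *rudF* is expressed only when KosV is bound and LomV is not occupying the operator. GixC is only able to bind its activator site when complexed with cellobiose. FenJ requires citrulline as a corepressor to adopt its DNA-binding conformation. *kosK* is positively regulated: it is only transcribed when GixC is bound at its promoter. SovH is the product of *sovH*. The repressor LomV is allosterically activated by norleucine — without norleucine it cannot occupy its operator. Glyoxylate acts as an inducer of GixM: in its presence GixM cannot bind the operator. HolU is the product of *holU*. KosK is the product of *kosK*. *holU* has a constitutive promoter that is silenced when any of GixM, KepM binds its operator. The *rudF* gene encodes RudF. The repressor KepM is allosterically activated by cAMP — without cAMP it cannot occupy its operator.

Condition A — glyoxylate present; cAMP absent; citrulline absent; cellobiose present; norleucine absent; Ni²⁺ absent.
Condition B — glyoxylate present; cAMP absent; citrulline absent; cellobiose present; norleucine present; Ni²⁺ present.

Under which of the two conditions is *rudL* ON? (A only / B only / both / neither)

both

Condition A:
Glyoxylate is present, so GixM is inactive.
cAMP is absent, so KepM is inactive.
With no repressor bound, *holU* is transcribed.
So HolU is produced and active.
With repressor HolU bound, *quvG* is not transcribed.
So QuvG is not produced.
Citrulline is absent, so FenJ is inactive.
Cellobiose is present, so GixC is active.
No repressor is bound and GixC is active, so *kosK* is transcribed.
So KosK is produced and active.
No repressor is bound and KosK is active, so *sovH* is transcribed.
So SovH is produced and active.
Norleucine is absent, so LomV is inactive.
Ni²⁺ is absent, so KosV is inactive.
Required activator KosV is absent, so *rudF* is not transcribed.
So RudF is not produced.
No repressor is bound and SovH is active, so *rudL* is transcribed.
→ *rudL* is ON in A.
Condition B:
Glyoxylate is present, so GixM is inactive.
cAMP is absent, so KepM is inactive.
With no repressor bound, *holU* is transcribed.
So HolU is produced and active.
With repressor HolU bound, *quvG* is not transcribed.
So QuvG is not produced.
Citrulline is absent, so FenJ is inactive.
Cellobiose is present, so GixC is active.
No repressor is bound and GixC is active, so *kosK* is transcribed.
So KosK is produced and active.
No repressor is bound and KosK is active, so *sovH* is transcribed.
So SovH is produced and active.
Norleucine is present, so LomV is active.
Ni²⁺ is present, so KosV is active.
With repressor LomV bound, *rudF* is not transcribed.
So RudF is not produced.
No repressor is bound and SovH is active, so *rudL* is transcribed.
→ *rudL* is ON in B.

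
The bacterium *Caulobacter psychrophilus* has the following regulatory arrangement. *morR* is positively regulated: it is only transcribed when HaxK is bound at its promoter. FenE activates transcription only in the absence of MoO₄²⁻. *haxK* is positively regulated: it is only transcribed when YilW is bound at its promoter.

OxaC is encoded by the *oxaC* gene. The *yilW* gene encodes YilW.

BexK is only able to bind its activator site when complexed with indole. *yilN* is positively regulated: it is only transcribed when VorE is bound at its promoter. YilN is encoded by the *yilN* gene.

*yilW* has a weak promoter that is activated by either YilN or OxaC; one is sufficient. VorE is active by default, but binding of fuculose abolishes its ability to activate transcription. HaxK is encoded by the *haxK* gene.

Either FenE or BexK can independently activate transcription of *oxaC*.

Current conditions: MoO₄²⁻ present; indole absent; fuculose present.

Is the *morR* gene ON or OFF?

Fuculose is present, so VorE is inactive.
Required activator VorE is absent, so *yilN* is not transcribed.
So YilN is not produced.
MoO₄²⁻ is present, so FenE is inactive.
Indole is absent, so BexK is inactive.
No activator is available at the *oxaC* promoter, so *oxaC* is not transcribed.
So OxaC is not produced.
No activator is available at the *yilW* promoter, so *yilW* is not transcribed.
So YilW is not produced.
Required activator YilW is absent, so *haxK* is not transcribed.
So HaxK is not produced.
Required activator HaxK is absent, so *morR* is not transcribed.

OFF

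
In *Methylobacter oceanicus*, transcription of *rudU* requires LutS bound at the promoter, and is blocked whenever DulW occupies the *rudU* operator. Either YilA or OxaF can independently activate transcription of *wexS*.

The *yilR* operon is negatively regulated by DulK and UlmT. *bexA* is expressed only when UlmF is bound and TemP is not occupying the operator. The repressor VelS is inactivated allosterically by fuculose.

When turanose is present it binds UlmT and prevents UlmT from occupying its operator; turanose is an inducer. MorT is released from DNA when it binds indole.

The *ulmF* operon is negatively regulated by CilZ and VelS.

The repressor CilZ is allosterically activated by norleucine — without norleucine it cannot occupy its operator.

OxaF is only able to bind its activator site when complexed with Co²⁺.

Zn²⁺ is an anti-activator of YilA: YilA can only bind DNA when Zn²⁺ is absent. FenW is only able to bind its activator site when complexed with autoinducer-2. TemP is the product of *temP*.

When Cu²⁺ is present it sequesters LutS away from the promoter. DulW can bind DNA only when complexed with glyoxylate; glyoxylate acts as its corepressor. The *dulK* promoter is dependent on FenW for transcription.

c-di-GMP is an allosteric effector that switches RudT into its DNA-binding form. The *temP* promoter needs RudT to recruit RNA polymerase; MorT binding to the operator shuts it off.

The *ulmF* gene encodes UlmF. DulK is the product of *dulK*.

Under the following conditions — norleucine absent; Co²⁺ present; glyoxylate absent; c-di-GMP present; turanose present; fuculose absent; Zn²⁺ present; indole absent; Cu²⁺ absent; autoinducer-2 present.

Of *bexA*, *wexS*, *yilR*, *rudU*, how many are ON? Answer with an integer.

2

Norleucine is absent, so CilZ is inactive.
Fuculose is absent, so VelS is active.
With repressor VelS bound, *ulmF* is not transcribed.
So UlmF is not produced.
Indole is absent, so MorT is active.
c-di-GMP is present, so RudT is active.
With repressor MorT bound, *temP* is not transcribed.
So TemP is not produced.
Required activator UlmF is absent, so *bexA* is not transcribed.
→ *bexA* is OFF.
Zn²⁺ is present, so YilA is inactive.
Co²⁺ is present, so OxaF is active.
Activator OxaF is present, so *wexS* is transcribed.
→ *wexS* is ON.
Autoinducer-2 is present, so FenW is active.
No repressor is bound and FenW is active, so *dulK* is transcribed.
So DulK is produced and active.
Turanose is present, so UlmT is inactive.
With repressor DulK bound, *yilR* is not transcribed.
→ *yilR* is OFF.
Cu²⁺ is absent, so LutS is active.
Glyoxylate is absent, so DulW is inactive.
No repressor is bound and LutS is active, so *rudU* is transcribed.
→ *rudU* is ON.
2 of the 4 genes are transcribed.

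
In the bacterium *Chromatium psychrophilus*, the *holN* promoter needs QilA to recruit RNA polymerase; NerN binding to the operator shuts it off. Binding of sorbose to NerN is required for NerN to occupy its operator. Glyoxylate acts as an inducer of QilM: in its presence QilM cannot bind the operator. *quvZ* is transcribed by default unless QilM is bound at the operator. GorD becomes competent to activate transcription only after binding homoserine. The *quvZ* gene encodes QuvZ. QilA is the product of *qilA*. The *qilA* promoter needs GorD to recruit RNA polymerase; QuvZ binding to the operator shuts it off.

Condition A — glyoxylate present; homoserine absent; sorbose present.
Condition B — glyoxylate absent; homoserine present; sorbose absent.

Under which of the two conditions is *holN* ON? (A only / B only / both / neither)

B only

Condition A:
Glyoxylate is present, so QilM is inactive.
With no repressor bound, *quvZ* is transcribed.
So QuvZ is produced and active.
Homoserine is absent, so GorD is inactive.
With repressor QuvZ bound, *qilA* is not transcribed.
So QilA is not produced.
Sorbose is present, so NerN is active.
With repressor NerN bound, *holN* is not transcribed.
→ *holN* is OFF in A.
Condition B:
Glyoxylate is absent, so QilM is active.
With repressor QilM bound, *quvZ* is not transcribed.
So QuvZ is not produced.
Homoserine is present, so GorD is active.
No repressor is bound and GorD is active, so *qilA* is transcribed.
So QilA is produced and active.
Sorbose is absent, so NerN is inactive.
No repressor is bound and QilA is active, so *holN* is transcribed.
→ *holN* is ON in B.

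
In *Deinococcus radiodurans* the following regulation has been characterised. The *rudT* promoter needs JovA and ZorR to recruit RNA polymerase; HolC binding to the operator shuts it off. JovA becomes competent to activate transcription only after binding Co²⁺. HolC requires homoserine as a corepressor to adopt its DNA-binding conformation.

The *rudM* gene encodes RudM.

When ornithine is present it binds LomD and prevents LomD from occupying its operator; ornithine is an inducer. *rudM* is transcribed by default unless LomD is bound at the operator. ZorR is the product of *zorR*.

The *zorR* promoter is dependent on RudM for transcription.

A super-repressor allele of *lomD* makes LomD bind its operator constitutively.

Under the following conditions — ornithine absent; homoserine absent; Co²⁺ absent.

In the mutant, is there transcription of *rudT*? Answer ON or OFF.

OFF

Homoserine is absent, so HolC is inactive.
Co²⁺ is absent, so JovA is inactive.
LomD is constitutively active in this strain.
With repressor LomD bound, *rudM* is not transcribed.
So RudM is not produced.
Required activator RudM is absent, so *zorR* is not transcribed.
So ZorR is not produced.
Required activator JovA is absent, so *rudT* is not transcribed.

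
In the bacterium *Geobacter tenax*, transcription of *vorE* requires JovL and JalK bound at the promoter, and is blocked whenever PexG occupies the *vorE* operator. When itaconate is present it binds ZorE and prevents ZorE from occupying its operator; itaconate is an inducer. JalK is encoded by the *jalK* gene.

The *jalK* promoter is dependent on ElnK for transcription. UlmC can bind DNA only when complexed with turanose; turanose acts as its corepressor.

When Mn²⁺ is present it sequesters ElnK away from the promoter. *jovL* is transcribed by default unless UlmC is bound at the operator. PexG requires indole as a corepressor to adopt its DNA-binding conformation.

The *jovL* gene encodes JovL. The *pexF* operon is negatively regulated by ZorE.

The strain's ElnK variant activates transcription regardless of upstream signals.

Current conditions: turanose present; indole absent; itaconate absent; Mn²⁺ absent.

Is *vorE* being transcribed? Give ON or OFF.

OFF

Turanose is present, so UlmC is active.
With repressor UlmC bound, *jovL* is not transcribed.
So JovL is not produced.
ElnK is constitutively active in this strain.
No repressor is bound and ElnK is active, so *jalK* is transcribed.
So JalK is produced and active.
Indole is absent, so PexG is inactive.
Required activator JovL is absent, so *vorE* is not transcribed.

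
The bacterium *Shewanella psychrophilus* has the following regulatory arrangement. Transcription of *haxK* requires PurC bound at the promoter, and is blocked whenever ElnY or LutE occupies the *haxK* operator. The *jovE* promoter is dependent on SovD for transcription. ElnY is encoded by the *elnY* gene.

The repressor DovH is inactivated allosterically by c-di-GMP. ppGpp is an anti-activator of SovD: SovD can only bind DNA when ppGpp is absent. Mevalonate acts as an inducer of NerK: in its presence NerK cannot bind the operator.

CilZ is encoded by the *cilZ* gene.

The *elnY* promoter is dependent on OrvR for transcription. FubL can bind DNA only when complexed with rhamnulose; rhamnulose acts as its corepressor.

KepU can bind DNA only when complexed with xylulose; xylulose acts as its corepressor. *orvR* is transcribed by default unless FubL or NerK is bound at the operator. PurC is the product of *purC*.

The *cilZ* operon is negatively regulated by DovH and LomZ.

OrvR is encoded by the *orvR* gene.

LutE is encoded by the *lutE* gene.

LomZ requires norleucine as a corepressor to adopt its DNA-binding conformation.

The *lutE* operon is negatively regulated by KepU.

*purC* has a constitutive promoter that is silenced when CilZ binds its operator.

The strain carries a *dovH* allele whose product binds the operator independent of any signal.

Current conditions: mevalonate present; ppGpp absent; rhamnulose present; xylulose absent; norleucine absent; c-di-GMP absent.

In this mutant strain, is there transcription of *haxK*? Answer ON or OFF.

OFF

Rhamnulose is present, so FubL is active.
Mevalonate is present, so NerK is inactive.
With repressor FubL bound, *orvR* is not transcribed.
So OrvR is not produced.
Required activator OrvR is absent, so *elnY* is not transcribed.
So ElnY is not produced.
DovH is constitutively active in this strain.
Norleucine is absent, so LomZ is inactive.
With repressor DovH bound, *cilZ* is not transcribed.
So CilZ is not produced.
With no repressor bound, *purC* is transcribed.
So PurC is produced and active.
Xylulose is absent, so KepU is inactive.
With no repressor bound, *lutE* is transcribed.
So LutE is produced and active.
With repressor LutE bound, *haxK* is not transcribed.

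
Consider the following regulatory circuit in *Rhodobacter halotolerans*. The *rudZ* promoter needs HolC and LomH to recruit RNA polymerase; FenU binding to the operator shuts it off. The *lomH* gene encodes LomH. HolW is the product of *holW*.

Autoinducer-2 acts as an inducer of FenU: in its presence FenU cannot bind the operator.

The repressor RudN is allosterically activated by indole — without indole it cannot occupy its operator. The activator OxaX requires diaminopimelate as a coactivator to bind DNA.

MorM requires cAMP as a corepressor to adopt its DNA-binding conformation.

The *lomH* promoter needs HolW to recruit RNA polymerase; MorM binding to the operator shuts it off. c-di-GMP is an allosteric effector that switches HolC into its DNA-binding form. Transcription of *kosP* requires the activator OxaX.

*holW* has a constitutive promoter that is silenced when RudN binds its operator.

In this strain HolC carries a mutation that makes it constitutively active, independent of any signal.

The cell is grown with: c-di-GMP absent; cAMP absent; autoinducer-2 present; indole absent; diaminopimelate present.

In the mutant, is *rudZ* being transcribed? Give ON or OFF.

ON

HolC is constitutively active in this strain.
Autoinducer-2 is present, so FenU is inactive.
Indole is absent, so RudN is inactive.
With no repressor bound, *holW* is transcribed.
So HolW is produced and active.
cAMP is absent, so MorM is inactive.
No repressor is bound and HolW is active, so *lomH* is transcribed.
So LomH is produced and active.
No repressor is bound and HolC and LomH are active, so *rudZ* is transcribed.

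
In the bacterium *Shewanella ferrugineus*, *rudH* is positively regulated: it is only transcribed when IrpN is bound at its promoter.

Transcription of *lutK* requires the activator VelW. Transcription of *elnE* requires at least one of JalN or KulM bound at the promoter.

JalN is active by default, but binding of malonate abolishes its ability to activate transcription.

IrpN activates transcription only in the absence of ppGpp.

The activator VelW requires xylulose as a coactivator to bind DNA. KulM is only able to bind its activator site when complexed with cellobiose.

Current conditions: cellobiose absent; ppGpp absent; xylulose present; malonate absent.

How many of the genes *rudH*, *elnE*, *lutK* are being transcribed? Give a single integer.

3

ppGpp is absent, so IrpN is active.
No repressor is bound and IrpN is active, so *rudH* is transcribed.
→ *rudH* is ON.
Malonate is absent, so JalN is active.
Cellobiose is absent, so KulM is inactive.
Activator JalN is present, so *elnE* is transcribed.
→ *elnE* is ON.
Xylulose is present, so VelW is active.
No repressor is bound and VelW is active, so *lutK* is transcribed.
→ *lutK* is ON.
3 of the 3 genes are transcribed.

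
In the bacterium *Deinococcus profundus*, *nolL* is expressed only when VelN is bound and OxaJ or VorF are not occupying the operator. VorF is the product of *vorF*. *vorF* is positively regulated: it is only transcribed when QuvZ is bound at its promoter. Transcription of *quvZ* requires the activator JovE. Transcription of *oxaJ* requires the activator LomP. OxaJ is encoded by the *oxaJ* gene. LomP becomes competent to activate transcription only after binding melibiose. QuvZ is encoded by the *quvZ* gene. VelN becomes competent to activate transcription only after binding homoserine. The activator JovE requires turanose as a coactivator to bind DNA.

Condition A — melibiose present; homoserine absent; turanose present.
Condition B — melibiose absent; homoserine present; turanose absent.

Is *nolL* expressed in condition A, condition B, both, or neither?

B only

Condition A:
Melibiose is present, so LomP is active.
No repressor is bound and LomP is active, so *oxaJ* is transcribed.
So OxaJ is produced and active.
Homoserine is absent, so VelN is inactive.
Turanose is present, so JovE is active.
No repressor is bound and JovE is active, so *quvZ* is transcribed.
So QuvZ is produced and active.
No repressor is bound and QuvZ is active, so *vorF* is transcribed.
So VorF is produced and active.
With repressor OxaJ bound, *nolL* is not transcribed.
→ *nolL* is OFF in A.
Condition B:
Melibiose is absent, so LomP is inactive.
Required activator LomP is absent, so *oxaJ* is not transcribed.
So OxaJ is not produced.
Homoserine is present, so VelN is active.
Turanose is absent, so JovE is inactive.
Required activator JovE is absent, so *quvZ* is not transcribed.
So QuvZ is not produced.
Required activator QuvZ is absent, so *vorF* is not transcribed.
So VorF is not produced.
No repressor is bound and VelN is active, so *nolL* is transcribed.
→ *nolL* is ON in B.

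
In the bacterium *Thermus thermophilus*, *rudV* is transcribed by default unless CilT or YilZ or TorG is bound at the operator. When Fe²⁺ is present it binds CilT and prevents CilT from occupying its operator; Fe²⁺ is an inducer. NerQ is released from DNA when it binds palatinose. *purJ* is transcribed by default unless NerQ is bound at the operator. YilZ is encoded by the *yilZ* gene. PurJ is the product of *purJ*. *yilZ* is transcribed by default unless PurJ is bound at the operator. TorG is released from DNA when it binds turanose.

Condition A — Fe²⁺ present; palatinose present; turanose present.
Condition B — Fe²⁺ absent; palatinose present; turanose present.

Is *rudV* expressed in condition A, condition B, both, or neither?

Condition A:
Fe²⁺ is present, so CilT is inactive.
Palatinose is present, so NerQ is inactive.
With no repressor bound, *purJ* is transcribed.
So PurJ is produced and active.
With repressor PurJ bound, *yilZ* is not transcribed.
So YilZ is not produced.
Turanose is present, so TorG is inactive.
With no repressor bound, *rudV* is transcribed.
→ *rudV* is ON in A.
Condition B:
Fe²⁺ is absent, so CilT is active.
Palatinose is present, so NerQ is inactive.
With no repressor bound, *purJ* is transcribed.
So PurJ is produced and active.
With repressor PurJ bound, *yilZ* is not transcribed.
So YilZ is not produced.
Turanose is present, so TorG is inactive.
With repressor CilT bound, *rudV* is not transcribed.
→ *rudV* is OFF in B.

A only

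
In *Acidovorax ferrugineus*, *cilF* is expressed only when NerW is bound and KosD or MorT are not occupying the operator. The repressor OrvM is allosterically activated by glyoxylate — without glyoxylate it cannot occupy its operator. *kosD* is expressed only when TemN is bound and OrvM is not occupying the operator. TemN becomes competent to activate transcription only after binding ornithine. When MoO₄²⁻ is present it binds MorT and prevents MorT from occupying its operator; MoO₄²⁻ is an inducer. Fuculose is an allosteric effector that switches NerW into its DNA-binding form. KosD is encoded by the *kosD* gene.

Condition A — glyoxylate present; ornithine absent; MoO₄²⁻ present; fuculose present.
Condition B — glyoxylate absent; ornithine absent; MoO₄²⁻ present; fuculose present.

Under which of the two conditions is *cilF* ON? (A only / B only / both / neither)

both

Condition A:
Glyoxylate is present, so OrvM is active.
Ornithine is absent, so TemN is inactive.
With repressor OrvM bound, *kosD* is not transcribed.
So KosD is not produced.
MoO₄²⁻ is present, so MorT is inactive.
Fuculose is present, so NerW is active.
No repressor is bound and NerW is active, so *cilF* is transcribed.
→ *cilF* is ON in A.
Condition B:
Glyoxylate is absent, so OrvM is inactive.
Ornithine is absent, so TemN is inactive.
Required activator TemN is absent, so *kosD* is not transcribed.
So KosD is not produced.
MoO₄²⁻ is present, so MorT is inactive.
Fuculose is present, so NerW is active.
No repressor is bound and NerW is active, so *cilF* is transcribed.
→ *cilF* is ON in B.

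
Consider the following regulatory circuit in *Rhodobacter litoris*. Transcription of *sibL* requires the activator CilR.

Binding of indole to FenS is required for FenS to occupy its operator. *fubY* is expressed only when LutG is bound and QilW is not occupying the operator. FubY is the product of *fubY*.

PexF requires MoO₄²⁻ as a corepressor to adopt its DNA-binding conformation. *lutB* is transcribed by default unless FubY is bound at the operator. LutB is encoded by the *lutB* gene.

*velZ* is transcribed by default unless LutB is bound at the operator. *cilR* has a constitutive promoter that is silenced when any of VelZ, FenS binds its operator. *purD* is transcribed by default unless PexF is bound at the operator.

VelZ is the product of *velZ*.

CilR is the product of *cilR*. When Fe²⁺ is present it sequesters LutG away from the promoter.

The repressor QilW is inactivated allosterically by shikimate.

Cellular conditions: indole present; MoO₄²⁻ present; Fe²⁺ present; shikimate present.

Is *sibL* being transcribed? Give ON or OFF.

OFF

Fe²⁺ is present, so LutG is inactive.
Shikimate is present, so QilW is inactive.
Required activator LutG is absent, so *fubY* is not transcribed.
So FubY is not produced.
With no repressor bound, *lutB* is transcribed.
So LutB is produced and active.
With repressor LutB bound, *velZ* is not transcribed.
So VelZ is not produced.
Indole is present, so FenS is active.
With repressor FenS bound, *cilR* is not transcribed.
So CilR is not produced.
Required activator CilR is absent, so *sibL* is not transcribed.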